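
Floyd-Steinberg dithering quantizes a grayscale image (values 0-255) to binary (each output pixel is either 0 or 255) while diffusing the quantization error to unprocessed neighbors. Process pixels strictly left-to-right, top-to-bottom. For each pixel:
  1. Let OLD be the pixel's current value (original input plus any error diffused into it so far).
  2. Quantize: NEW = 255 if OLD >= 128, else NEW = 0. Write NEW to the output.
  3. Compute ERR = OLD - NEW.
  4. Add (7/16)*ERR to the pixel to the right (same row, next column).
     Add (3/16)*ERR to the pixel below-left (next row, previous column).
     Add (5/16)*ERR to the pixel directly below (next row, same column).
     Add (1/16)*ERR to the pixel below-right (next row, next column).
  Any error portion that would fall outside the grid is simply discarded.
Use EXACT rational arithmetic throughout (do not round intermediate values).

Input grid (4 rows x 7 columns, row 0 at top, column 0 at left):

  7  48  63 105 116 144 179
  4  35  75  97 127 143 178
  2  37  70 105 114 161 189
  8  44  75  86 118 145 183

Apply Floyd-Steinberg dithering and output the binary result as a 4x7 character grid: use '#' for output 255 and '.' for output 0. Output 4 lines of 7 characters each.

(0,0): OLD=7 → NEW=0, ERR=7
(0,1): OLD=817/16 → NEW=0, ERR=817/16
(0,2): OLD=21847/256 → NEW=0, ERR=21847/256
(0,3): OLD=583009/4096 → NEW=255, ERR=-461471/4096
(0,4): OLD=4371879/65536 → NEW=0, ERR=4371879/65536
(0,5): OLD=181598097/1048576 → NEW=255, ERR=-85788783/1048576
(0,6): OLD=2402600183/16777216 → NEW=255, ERR=-1875589897/16777216
(1,0): OLD=4035/256 → NEW=0, ERR=4035/256
(1,1): OLD=152149/2048 → NEW=0, ERR=152149/2048
(1,2): OLD=7617785/65536 → NEW=0, ERR=7617785/65536
(1,3): OLD=34206789/262144 → NEW=255, ERR=-32639931/262144
(1,4): OLD=1191035759/16777216 → NEW=0, ERR=1191035759/16777216
(1,5): OLD=17676424607/134217728 → NEW=255, ERR=-16549096033/134217728
(1,6): OLD=180403857009/2147483648 → NEW=0, ERR=180403857009/2147483648
(2,0): OLD=683383/32768 → NEW=0, ERR=683383/32768
(2,1): OLD=96594829/1048576 → NEW=0, ERR=96594829/1048576
(2,2): OLD=2146212839/16777216 → NEW=0, ERR=2146212839/16777216
(2,3): OLD=19143847535/134217728 → NEW=255, ERR=-15081673105/134217728
(2,4): OLD=60261960863/1073741824 → NEW=0, ERR=60261960863/1073741824
(2,5): OLD=5745321794869/34359738368 → NEW=255, ERR=-3016411488971/34359738368
(2,6): OLD=92984708378307/549755813888 → NEW=255, ERR=-47203024163133/549755813888
(3,0): OLD=533343495/16777216 → NEW=0, ERR=533343495/16777216
(3,1): OLD=15030340731/134217728 → NEW=0, ERR=15030340731/134217728
(3,2): OLD=159620645537/1073741824 → NEW=255, ERR=-114183519583/1073741824
(3,3): OLD=98265173207/4294967296 → NEW=0, ERR=98265173207/4294967296
(3,4): OLD=67105806694663/549755813888 → NEW=0, ERR=67105806694663/549755813888
(3,5): OLD=696553133718789/4398046511104 → NEW=255, ERR=-424948726612731/4398046511104
(3,6): OLD=7628617461109787/70368744177664 → NEW=0, ERR=7628617461109787/70368744177664
Row 0: ...#.##
Row 1: ...#.#.
Row 2: ...#.##
Row 3: ..#..#.

Answer: ...#.##
...#.#.
...#.##
..#..#.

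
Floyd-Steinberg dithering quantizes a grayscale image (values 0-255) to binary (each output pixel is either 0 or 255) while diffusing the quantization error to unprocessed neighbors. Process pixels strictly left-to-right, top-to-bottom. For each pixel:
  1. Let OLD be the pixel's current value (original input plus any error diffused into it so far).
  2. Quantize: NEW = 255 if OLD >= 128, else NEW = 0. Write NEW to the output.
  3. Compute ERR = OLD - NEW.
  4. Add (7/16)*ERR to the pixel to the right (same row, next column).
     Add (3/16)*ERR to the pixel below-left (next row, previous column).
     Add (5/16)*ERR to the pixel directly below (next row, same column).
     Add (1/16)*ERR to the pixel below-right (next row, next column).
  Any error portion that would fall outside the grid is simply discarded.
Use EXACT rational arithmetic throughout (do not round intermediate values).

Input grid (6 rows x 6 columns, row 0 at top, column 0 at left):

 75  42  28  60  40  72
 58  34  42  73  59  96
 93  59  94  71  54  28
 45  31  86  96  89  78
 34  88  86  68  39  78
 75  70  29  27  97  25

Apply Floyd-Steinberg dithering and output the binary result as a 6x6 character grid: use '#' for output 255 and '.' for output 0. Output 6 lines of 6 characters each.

Answer: ......
..#.#.
#.....
..#.#.
...#..
.#....

Derivation:
(0,0): OLD=75 → NEW=0, ERR=75
(0,1): OLD=1197/16 → NEW=0, ERR=1197/16
(0,2): OLD=15547/256 → NEW=0, ERR=15547/256
(0,3): OLD=354589/4096 → NEW=0, ERR=354589/4096
(0,4): OLD=5103563/65536 → NEW=0, ERR=5103563/65536
(0,5): OLD=111222413/1048576 → NEW=0, ERR=111222413/1048576
(1,0): OLD=24439/256 → NEW=0, ERR=24439/256
(1,1): OLD=235969/2048 → NEW=0, ERR=235969/2048
(1,2): OLD=8670037/65536 → NEW=255, ERR=-8041643/65536
(1,3): OLD=16978097/262144 → NEW=0, ERR=16978097/262144
(1,4): OLD=2297969523/16777216 → NEW=255, ERR=-1980220557/16777216
(1,5): OLD=22112565045/268435456 → NEW=0, ERR=22112565045/268435456
(2,0): OLD=4732891/32768 → NEW=255, ERR=-3622949/32768
(2,1): OLD=31031193/1048576 → NEW=0, ERR=31031193/1048576
(2,2): OLD=1475498507/16777216 → NEW=0, ERR=1475498507/16777216
(2,3): OLD=13410537843/134217728 → NEW=0, ERR=13410537843/134217728
(2,4): OLD=344981385689/4294967296 → NEW=0, ERR=344981385689/4294967296
(2,5): OLD=5601083789439/68719476736 → NEW=0, ERR=5601083789439/68719476736
(3,0): OLD=268396459/16777216 → NEW=0, ERR=268396459/16777216
(3,1): OLD=7627157711/134217728 → NEW=0, ERR=7627157711/134217728
(3,2): OLD=170648622109/1073741824 → NEW=255, ERR=-103155543011/1073741824
(3,3): OLD=7267072392087/68719476736 → NEW=0, ERR=7267072392087/68719476736
(3,4): OLD=99996999607863/549755813888 → NEW=255, ERR=-40190732933577/549755813888
(3,5): OLD=672961094142937/8796093022208 → NEW=0, ERR=672961094142937/8796093022208
(4,0): OLD=106631775525/2147483648 → NEW=0, ERR=106631775525/2147483648
(4,1): OLD=3795673510625/34359738368 → NEW=0, ERR=3795673510625/34359738368
(4,2): OLD=140393977298259/1099511627776 → NEW=0, ERR=140393977298259/1099511627776
(4,3): OLD=2413616609830335/17592186044416 → NEW=255, ERR=-2072390831495745/17592186044416
(4,4): OLD=-4061591900895057/281474976710656 → NEW=0, ERR=-4061591900895057/281474976710656
(4,5): OLD=409945747429511785/4503599627370496 → NEW=0, ERR=409945747429511785/4503599627370496
(5,0): OLD=61149248615475/549755813888 → NEW=0, ERR=61149248615475/549755813888
(5,1): OLD=3170627666389347/17592186044416 → NEW=255, ERR=-1315379774936733/17592186044416
(5,2): OLD=2956423213432689/140737488355328 → NEW=0, ERR=2956423213432689/140737488355328
(5,3): OLD=20951930893070571/4503599627370496 → NEW=0, ERR=20951930893070571/4503599627370496
(5,4): OLD=938828496910565483/9007199254740992 → NEW=0, ERR=938828496910565483/9007199254740992
(5,5): OLD=14144165713736831207/144115188075855872 → NEW=0, ERR=14144165713736831207/144115188075855872
Row 0: ......
Row 1: ..#.#.
Row 2: #.....
Row 3: ..#.#.
Row 4: ...#..
Row 5: .#....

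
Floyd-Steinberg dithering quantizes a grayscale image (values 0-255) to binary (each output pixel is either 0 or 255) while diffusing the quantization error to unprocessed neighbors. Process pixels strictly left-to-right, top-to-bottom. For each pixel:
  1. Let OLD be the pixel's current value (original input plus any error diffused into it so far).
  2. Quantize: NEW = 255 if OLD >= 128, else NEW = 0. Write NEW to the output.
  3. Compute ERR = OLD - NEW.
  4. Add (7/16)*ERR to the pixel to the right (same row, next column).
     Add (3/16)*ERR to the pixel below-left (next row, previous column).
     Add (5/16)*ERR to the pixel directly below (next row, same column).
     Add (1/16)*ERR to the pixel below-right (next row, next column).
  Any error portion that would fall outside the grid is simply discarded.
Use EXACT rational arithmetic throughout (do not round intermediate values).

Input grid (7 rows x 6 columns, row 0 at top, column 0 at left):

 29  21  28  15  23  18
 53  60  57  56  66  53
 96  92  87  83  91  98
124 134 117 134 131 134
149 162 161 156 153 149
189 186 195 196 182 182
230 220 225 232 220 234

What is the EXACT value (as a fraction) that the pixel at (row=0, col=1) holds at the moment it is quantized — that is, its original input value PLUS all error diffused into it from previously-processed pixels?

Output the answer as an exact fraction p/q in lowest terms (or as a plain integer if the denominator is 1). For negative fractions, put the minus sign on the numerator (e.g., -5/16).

Answer: 539/16

Derivation:
(0,0): OLD=29 → NEW=0, ERR=29
(0,1): OLD=539/16 → NEW=0, ERR=539/16
Target (0,1): original=21, with diffused error = 539/16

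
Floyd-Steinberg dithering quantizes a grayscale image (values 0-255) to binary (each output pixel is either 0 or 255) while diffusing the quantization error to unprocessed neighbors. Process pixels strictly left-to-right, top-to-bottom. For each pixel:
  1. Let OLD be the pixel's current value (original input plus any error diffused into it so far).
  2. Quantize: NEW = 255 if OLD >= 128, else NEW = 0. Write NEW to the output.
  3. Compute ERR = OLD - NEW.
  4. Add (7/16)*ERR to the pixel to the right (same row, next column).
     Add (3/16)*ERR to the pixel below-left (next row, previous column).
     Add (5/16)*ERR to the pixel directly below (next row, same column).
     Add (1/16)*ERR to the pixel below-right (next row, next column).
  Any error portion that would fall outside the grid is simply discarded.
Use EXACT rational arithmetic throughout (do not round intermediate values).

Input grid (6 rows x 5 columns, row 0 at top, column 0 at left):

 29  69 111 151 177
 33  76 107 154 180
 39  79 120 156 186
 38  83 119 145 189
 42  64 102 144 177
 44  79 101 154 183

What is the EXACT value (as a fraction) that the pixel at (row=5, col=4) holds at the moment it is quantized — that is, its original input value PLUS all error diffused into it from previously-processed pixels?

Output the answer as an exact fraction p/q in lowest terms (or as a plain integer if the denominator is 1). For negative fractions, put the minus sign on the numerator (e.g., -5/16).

(0,0): OLD=29 → NEW=0, ERR=29
(0,1): OLD=1307/16 → NEW=0, ERR=1307/16
(0,2): OLD=37565/256 → NEW=255, ERR=-27715/256
(0,3): OLD=424491/4096 → NEW=0, ERR=424491/4096
(0,4): OLD=14571309/65536 → NEW=255, ERR=-2140371/65536
(1,0): OLD=14689/256 → NEW=0, ERR=14689/256
(1,1): OLD=221479/2048 → NEW=0, ERR=221479/2048
(1,2): OLD=9503923/65536 → NEW=255, ERR=-7207757/65536
(1,3): OLD=32867383/262144 → NEW=0, ERR=32867383/262144
(1,4): OLD=969406405/4194304 → NEW=255, ERR=-100141115/4194304
(2,0): OLD=2529949/32768 → NEW=0, ERR=2529949/32768
(2,1): OLD=135830543/1048576 → NEW=255, ERR=-131556337/1048576
(2,2): OLD=1023556845/16777216 → NEW=0, ERR=1023556845/16777216
(2,3): OLD=56511512439/268435456 → NEW=255, ERR=-11939528841/268435456
(2,4): OLD=716898258561/4294967296 → NEW=255, ERR=-378318401919/4294967296
(3,0): OLD=647657037/16777216 → NEW=0, ERR=647657037/16777216
(3,1): OLD=10327619785/134217728 → NEW=0, ERR=10327619785/134217728
(3,2): OLD=668075324019/4294967296 → NEW=255, ERR=-427141336461/4294967296
(3,3): OLD=643280976347/8589934592 → NEW=0, ERR=643280976347/8589934592
(3,4): OLD=26313680098535/137438953472 → NEW=255, ERR=-8733253036825/137438953472
(4,0): OLD=147083454051/2147483648 → NEW=0, ERR=147083454051/2147483648
(4,1): OLD=6994010225507/68719476736 → NEW=0, ERR=6994010225507/68719476736
(4,2): OLD=147663435457069/1099511627776 → NEW=255, ERR=-132712029625811/1099511627776
(4,3): OLD=1697044152859491/17592186044416 → NEW=0, ERR=1697044152859491/17592186044416
(4,4): OLD=57428537443793205/281474976710656 → NEW=255, ERR=-14347581617424075/281474976710656
(5,0): OLD=92893894946825/1099511627776 → NEW=0, ERR=92893894946825/1099511627776
(5,1): OLD=1138365709886939/8796093022208 → NEW=255, ERR=-1104638010776101/8796093022208
(5,2): OLD=9228677203154227/281474976710656 → NEW=0, ERR=9228677203154227/281474976710656
(5,3): OLD=204225397707353853/1125899906842624 → NEW=255, ERR=-82879078537515267/1125899906842624
(5,4): OLD=2538140570907122127/18014398509481984 → NEW=255, ERR=-2055531049010783793/18014398509481984
Target (5,4): original=183, with diffused error = 2538140570907122127/18014398509481984

Answer: 2538140570907122127/18014398509481984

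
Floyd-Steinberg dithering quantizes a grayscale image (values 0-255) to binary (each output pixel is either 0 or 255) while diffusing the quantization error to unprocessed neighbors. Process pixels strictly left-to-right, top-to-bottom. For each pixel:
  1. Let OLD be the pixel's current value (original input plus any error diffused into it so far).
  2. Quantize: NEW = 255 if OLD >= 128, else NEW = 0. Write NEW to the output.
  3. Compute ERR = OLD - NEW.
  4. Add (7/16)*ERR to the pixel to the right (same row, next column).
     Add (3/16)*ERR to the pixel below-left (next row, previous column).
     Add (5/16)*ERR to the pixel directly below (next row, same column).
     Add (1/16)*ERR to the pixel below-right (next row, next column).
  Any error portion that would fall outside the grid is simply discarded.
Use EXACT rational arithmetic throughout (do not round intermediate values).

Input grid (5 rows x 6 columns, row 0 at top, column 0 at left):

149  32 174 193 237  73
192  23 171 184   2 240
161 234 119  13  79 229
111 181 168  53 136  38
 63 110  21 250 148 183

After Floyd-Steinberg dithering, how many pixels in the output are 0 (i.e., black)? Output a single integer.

(0,0): OLD=149 → NEW=255, ERR=-106
(0,1): OLD=-115/8 → NEW=0, ERR=-115/8
(0,2): OLD=21467/128 → NEW=255, ERR=-11173/128
(0,3): OLD=317053/2048 → NEW=255, ERR=-205187/2048
(0,4): OLD=6329707/32768 → NEW=255, ERR=-2026133/32768
(0,5): OLD=24090093/524288 → NEW=0, ERR=24090093/524288
(1,0): OLD=19991/128 → NEW=255, ERR=-12649/128
(1,1): OLD=-48863/1024 → NEW=0, ERR=-48863/1024
(1,2): OLD=3380405/32768 → NEW=0, ERR=3380405/32768
(1,3): OLD=23694545/131072 → NEW=255, ERR=-9728815/131072
(1,4): OLD=-397977837/8388608 → NEW=0, ERR=-397977837/8388608
(1,5): OLD=30834927253/134217728 → NEW=255, ERR=-3390593387/134217728
(2,0): OLD=1985275/16384 → NEW=0, ERR=1985275/16384
(2,1): OLD=149562233/524288 → NEW=255, ERR=15868793/524288
(2,2): OLD=1237994667/8388608 → NEW=255, ERR=-901100373/8388608
(2,3): OLD=-4002321389/67108864 → NEW=0, ERR=-4002321389/67108864
(2,4): OLD=61646395065/2147483648 → NEW=0, ERR=61646395065/2147483648
(2,5): OLD=7926775054495/34359738368 → NEW=255, ERR=-834958229345/34359738368
(3,0): OLD=1296385867/8388608 → NEW=255, ERR=-842709173/8388608
(3,1): OLD=8988553839/67108864 → NEW=255, ERR=-8124206481/67108864
(3,2): OLD=38749703741/536870912 → NEW=0, ERR=38749703741/536870912
(3,3): OLD=2219943905719/34359738368 → NEW=0, ERR=2219943905719/34359738368
(3,4): OLD=45342023197399/274877906944 → NEW=255, ERR=-24751843073321/274877906944
(3,5): OLD=-31644724696775/4398046511104 → NEW=0, ERR=-31644724696775/4398046511104
(4,0): OLD=9564748549/1073741824 → NEW=0, ERR=9564748549/1073741824
(4,1): OLD=1431433779905/17179869184 → NEW=0, ERR=1431433779905/17179869184
(4,2): OLD=46485088206323/549755813888 → NEW=0, ERR=46485088206323/549755813888
(4,3): OLD=2593183023644639/8796093022208 → NEW=255, ERR=350179302981599/8796093022208
(4,4): OLD=19698545797411791/140737488355328 → NEW=255, ERR=-16189513733196849/140737488355328
(4,5): OLD=281016670166998089/2251799813685248 → NEW=0, ERR=281016670166998089/2251799813685248
Output grid:
  Row 0: #.###.  (2 black, running=2)
  Row 1: #..#.#  (3 black, running=5)
  Row 2: .##..#  (3 black, running=8)
  Row 3: ##..#.  (3 black, running=11)
  Row 4: ...##.  (4 black, running=15)

Answer: 15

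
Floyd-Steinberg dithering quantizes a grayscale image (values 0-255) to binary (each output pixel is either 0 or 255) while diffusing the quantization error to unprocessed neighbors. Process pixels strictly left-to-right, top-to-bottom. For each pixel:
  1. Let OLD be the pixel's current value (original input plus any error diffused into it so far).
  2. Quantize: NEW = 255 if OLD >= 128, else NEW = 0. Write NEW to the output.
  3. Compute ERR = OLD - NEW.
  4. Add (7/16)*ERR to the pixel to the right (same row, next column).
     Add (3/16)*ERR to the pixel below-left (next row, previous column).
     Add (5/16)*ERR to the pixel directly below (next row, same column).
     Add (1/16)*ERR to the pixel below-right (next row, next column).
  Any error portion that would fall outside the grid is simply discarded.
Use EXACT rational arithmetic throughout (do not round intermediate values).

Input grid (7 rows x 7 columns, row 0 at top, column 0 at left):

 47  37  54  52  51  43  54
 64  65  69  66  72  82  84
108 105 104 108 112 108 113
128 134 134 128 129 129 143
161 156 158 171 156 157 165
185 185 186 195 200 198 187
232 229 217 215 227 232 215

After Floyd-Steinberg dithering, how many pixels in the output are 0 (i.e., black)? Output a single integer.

(0,0): OLD=47 → NEW=0, ERR=47
(0,1): OLD=921/16 → NEW=0, ERR=921/16
(0,2): OLD=20271/256 → NEW=0, ERR=20271/256
(0,3): OLD=354889/4096 → NEW=0, ERR=354889/4096
(0,4): OLD=5826559/65536 → NEW=0, ERR=5826559/65536
(0,5): OLD=85874681/1048576 → NEW=0, ERR=85874681/1048576
(0,6): OLD=1507092431/16777216 → NEW=0, ERR=1507092431/16777216
(1,0): OLD=22907/256 → NEW=0, ERR=22907/256
(1,1): OLD=286557/2048 → NEW=255, ERR=-235683/2048
(1,2): OLD=4144545/65536 → NEW=0, ERR=4144545/65536
(1,3): OLD=37319501/262144 → NEW=255, ERR=-29527219/262144
(1,4): OLD=1195797767/16777216 → NEW=0, ERR=1195797767/16777216
(1,5): OLD=21632571319/134217728 → NEW=255, ERR=-12592949321/134217728
(1,6): OLD=163513637593/2147483648 → NEW=0, ERR=163513637593/2147483648
(2,0): OLD=3748175/32768 → NEW=0, ERR=3748175/32768
(2,1): OLD=143163477/1048576 → NEW=255, ERR=-124223403/1048576
(2,2): OLD=731833919/16777216 → NEW=0, ERR=731833919/16777216
(2,3): OLD=14656776711/134217728 → NEW=0, ERR=14656776711/134217728
(2,4): OLD=169025366071/1073741824 → NEW=255, ERR=-104778799049/1073741824
(2,5): OLD=1880115638333/34359738368 → NEW=0, ERR=1880115638333/34359738368
(2,6): OLD=85140512418939/549755813888 → NEW=255, ERR=-55047220122501/549755813888
(3,0): OLD=2374521439/16777216 → NEW=255, ERR=-1903668641/16777216
(3,1): OLD=8410682867/134217728 → NEW=0, ERR=8410682867/134217728
(3,2): OLD=201990340105/1073741824 → NEW=255, ERR=-71813825015/1073741824
(3,3): OLD=503774630639/4294967296 → NEW=0, ERR=503774630639/4294967296
(3,4): OLD=91757753212511/549755813888 → NEW=255, ERR=-48429979328929/549755813888
(3,5): OLD=363653495074189/4398046511104 → NEW=0, ERR=363653495074189/4398046511104
(3,6): OLD=10647070879731859/70368744177664 → NEW=255, ERR=-7296958885572461/70368744177664
(4,0): OLD=294830170289/2147483648 → NEW=255, ERR=-252778159951/2147483648
(4,1): OLD=3588974158973/34359738368 → NEW=0, ERR=3588974158973/34359738368
(4,2): OLD=114737751654003/549755813888 → NEW=255, ERR=-25449980887437/549755813888
(4,3): OLD=733169593900001/4398046511104 → NEW=255, ERR=-388332266431519/4398046511104
(4,4): OLD=3964412380267347/35184372088832 → NEW=0, ERR=3964412380267347/35184372088832
(4,5): OLD=233270424293149651/1125899906842624 → NEW=255, ERR=-53834051951719469/1125899906842624
(4,6): OLD=2104875974295686581/18014398509481984 → NEW=0, ERR=2104875974295686581/18014398509481984
(5,0): OLD=92249495250119/549755813888 → NEW=255, ERR=-47938237291321/549755813888
(5,1): OLD=718883164588653/4398046511104 → NEW=255, ERR=-402618695742867/4398046511104
(5,2): OLD=4273324102200971/35184372088832 → NEW=0, ERR=4273324102200971/35184372088832
(5,3): OLD=67209828669653975/281474976710656 → NEW=255, ERR=-4566290391563305/281474976710656
(5,4): OLD=3848414335713772509/18014398509481984 → NEW=255, ERR=-745257284204133411/18014398509481984
(5,5): OLD=27945248197028187661/144115188075855872 → NEW=255, ERR=-8804124762315059699/144115188075855872
(5,6): OLD=446868049708762722339/2305843009213693952 → NEW=255, ERR=-141121917640729235421/2305843009213693952
(6,0): OLD=13200163070336607/70368744177664 → NEW=255, ERR=-4743866694967713/70368744177664
(6,1): OLD=211918366382674283/1125899906842624 → NEW=255, ERR=-75186109862194837/1125899906842624
(6,2): OLD=3908687693065448417/18014398509481984 → NEW=255, ERR=-684983926852457503/18014398509481984
(6,3): OLD=27832800273532530879/144115188075855872 → NEW=255, ERR=-8916572685810716481/144115188075855872
(6,4): OLD=50306218494405323005/288230376151711744 → NEW=255, ERR=-23192527424281171715/288230376151711744
(6,5): OLD=6037419048155964774993/36893488147419103232 → NEW=255, ERR=-3370420429435906549167/36893488147419103232
(6,6): OLD=89777046870659375157287/590295810358705651712 → NEW=255, ERR=-60748384770810566029273/590295810358705651712
Output grid:
  Row 0: .......  (7 black, running=7)
  Row 1: .#.#.#.  (4 black, running=11)
  Row 2: .#..#.#  (4 black, running=15)
  Row 3: #.#.#.#  (3 black, running=18)
  Row 4: #.##.#.  (3 black, running=21)
  Row 5: ##.####  (1 black, running=22)
  Row 6: #######  (0 black, running=22)

Answer: 22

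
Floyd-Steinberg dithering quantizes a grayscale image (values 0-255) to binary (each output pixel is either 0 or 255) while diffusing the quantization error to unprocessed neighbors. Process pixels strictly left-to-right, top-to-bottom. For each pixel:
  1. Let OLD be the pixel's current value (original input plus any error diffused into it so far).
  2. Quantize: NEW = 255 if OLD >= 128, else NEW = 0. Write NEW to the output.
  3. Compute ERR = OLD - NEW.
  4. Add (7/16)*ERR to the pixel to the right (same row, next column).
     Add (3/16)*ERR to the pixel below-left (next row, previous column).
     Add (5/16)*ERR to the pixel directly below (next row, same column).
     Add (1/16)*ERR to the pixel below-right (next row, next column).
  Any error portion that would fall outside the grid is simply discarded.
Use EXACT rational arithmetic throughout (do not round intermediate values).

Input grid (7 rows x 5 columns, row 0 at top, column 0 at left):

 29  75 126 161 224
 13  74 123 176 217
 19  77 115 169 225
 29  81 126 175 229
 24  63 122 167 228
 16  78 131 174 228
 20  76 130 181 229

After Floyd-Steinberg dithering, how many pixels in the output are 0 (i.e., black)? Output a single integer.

Answer: 17

Derivation:
(0,0): OLD=29 → NEW=0, ERR=29
(0,1): OLD=1403/16 → NEW=0, ERR=1403/16
(0,2): OLD=42077/256 → NEW=255, ERR=-23203/256
(0,3): OLD=497035/4096 → NEW=0, ERR=497035/4096
(0,4): OLD=18159309/65536 → NEW=255, ERR=1447629/65536
(1,0): OLD=9857/256 → NEW=0, ERR=9857/256
(1,1): OLD=211079/2048 → NEW=0, ERR=211079/2048
(1,2): OLD=11010067/65536 → NEW=255, ERR=-5701613/65536
(1,3): OLD=45700951/262144 → NEW=255, ERR=-21145769/262144
(1,4): OLD=822906405/4194304 → NEW=255, ERR=-246641115/4194304
(2,0): OLD=1650109/32768 → NEW=0, ERR=1650109/32768
(2,1): OLD=123033071/1048576 → NEW=0, ERR=123033071/1048576
(2,2): OLD=2188805517/16777216 → NEW=255, ERR=-2089384563/16777216
(2,3): OLD=19553947735/268435456 → NEW=0, ERR=19553947735/268435456
(2,4): OLD=1002666851489/4294967296 → NEW=255, ERR=-92549808991/4294967296
(3,0): OLD=1119655917/16777216 → NEW=0, ERR=1119655917/16777216
(3,1): OLD=17000105577/134217728 → NEW=0, ERR=17000105577/134217728
(3,2): OLD=702174901715/4294967296 → NEW=255, ERR=-393041758765/4294967296
(3,3): OLD=1253300007643/8589934592 → NEW=255, ERR=-937133313317/8589934592
(3,4): OLD=24613815389479/137438953472 → NEW=255, ERR=-10433117745881/137438953472
(4,0): OLD=147326160963/2147483648 → NEW=0, ERR=147326160963/2147483648
(4,1): OLD=8219416818627/68719476736 → NEW=0, ERR=8219416818627/68719476736
(4,2): OLD=146445850153677/1099511627776 → NEW=255, ERR=-133929614929203/1099511627776
(4,3): OLD=1049608928245187/17592186044416 → NEW=0, ERR=1049608928245187/17592186044416
(4,4): OLD=62927112804708821/281474976710656 → NEW=255, ERR=-8849006256508459/281474976710656
(5,0): OLD=65822622254377/1099511627776 → NEW=0, ERR=65822622254377/1099511627776
(5,1): OLD=1082072181180347/8796093022208 → NEW=0, ERR=1082072181180347/8796093022208
(5,2): OLD=46560860781588627/281474976710656 → NEW=255, ERR=-25215258279628653/281474976710656
(5,3): OLD=157563810318319837/1125899906842624 → NEW=255, ERR=-129540665926549283/1125899906842624
(5,4): OLD=3090693044953570159/18014398509481984 → NEW=255, ERR=-1502978574964335761/18014398509481984
(6,0): OLD=8693871200822681/140737488355328 → NEW=0, ERR=8693871200822681/140737488355328
(6,1): OLD=578324133938765303/4503599627370496 → NEW=255, ERR=-570093771040711177/4503599627370496
(6,2): OLD=2359143130921107469/72057594037927936 → NEW=0, ERR=2359143130921107469/72057594037927936
(6,3): OLD=159248932134634320079/1152921504606846976 → NEW=255, ERR=-134746051540111658801/1152921504606846976
(6,4): OLD=2667479246201331799145/18446744073709551616 → NEW=255, ERR=-2036440492594603862935/18446744073709551616
Output grid:
  Row 0: ..#.#  (3 black, running=3)
  Row 1: ..###  (2 black, running=5)
  Row 2: ..#.#  (3 black, running=8)
  Row 3: ..###  (2 black, running=10)
  Row 4: ..#.#  (3 black, running=13)
  Row 5: ..###  (2 black, running=15)
  Row 6: .#.##  (2 black, running=17)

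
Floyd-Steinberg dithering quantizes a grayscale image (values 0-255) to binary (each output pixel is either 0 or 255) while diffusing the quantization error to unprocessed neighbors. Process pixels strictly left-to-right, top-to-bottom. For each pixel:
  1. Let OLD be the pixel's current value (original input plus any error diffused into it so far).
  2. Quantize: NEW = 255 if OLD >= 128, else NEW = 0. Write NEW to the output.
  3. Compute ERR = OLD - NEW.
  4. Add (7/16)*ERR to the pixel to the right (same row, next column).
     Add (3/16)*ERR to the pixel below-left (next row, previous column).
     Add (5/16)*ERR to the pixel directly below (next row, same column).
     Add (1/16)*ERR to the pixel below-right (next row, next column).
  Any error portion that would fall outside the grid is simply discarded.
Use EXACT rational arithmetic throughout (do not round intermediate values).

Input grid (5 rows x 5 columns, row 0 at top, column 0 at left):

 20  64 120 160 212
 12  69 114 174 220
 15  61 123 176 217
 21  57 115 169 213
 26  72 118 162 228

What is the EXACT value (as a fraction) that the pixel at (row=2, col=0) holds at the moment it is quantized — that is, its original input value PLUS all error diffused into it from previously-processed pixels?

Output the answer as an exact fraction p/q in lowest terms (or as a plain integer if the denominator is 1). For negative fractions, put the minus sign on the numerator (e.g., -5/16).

(0,0): OLD=20 → NEW=0, ERR=20
(0,1): OLD=291/4 → NEW=0, ERR=291/4
(0,2): OLD=9717/64 → NEW=255, ERR=-6603/64
(0,3): OLD=117619/1024 → NEW=0, ERR=117619/1024
(0,4): OLD=4296741/16384 → NEW=255, ERR=118821/16384
(1,0): OLD=2041/64 → NEW=0, ERR=2041/64
(1,1): OLD=44847/512 → NEW=0, ERR=44847/512
(1,2): OLD=2394747/16384 → NEW=255, ERR=-1783173/16384
(1,3): OLD=10301615/65536 → NEW=255, ERR=-6410065/65536
(1,4): OLD=195720301/1048576 → NEW=255, ERR=-71666579/1048576
(2,0): OLD=339061/8192 → NEW=0, ERR=339061/8192
Target (2,0): original=15, with diffused error = 339061/8192

Answer: 339061/8192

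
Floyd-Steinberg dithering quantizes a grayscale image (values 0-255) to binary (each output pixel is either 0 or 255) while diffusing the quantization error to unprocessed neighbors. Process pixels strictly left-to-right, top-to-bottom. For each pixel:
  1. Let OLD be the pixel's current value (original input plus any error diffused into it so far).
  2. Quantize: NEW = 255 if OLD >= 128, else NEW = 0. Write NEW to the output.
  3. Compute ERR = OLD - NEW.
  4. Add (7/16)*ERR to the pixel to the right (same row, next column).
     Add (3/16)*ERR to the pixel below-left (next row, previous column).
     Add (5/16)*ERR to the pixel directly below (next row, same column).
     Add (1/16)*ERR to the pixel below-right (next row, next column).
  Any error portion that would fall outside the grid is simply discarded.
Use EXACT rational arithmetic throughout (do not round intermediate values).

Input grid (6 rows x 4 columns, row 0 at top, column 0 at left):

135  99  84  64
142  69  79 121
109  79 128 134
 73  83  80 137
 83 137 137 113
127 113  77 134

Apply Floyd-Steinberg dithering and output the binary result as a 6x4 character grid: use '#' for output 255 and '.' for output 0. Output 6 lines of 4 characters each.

(0,0): OLD=135 → NEW=255, ERR=-120
(0,1): OLD=93/2 → NEW=0, ERR=93/2
(0,2): OLD=3339/32 → NEW=0, ERR=3339/32
(0,3): OLD=56141/512 → NEW=0, ERR=56141/512
(1,0): OLD=3623/32 → NEW=0, ERR=3623/32
(1,1): OLD=37153/256 → NEW=255, ERR=-28127/256
(1,2): OLD=712741/8192 → NEW=0, ERR=712741/8192
(1,3): OLD=26194963/131072 → NEW=255, ERR=-7228397/131072
(2,0): OLD=507003/4096 → NEW=0, ERR=507003/4096
(2,1): OLD=16018121/131072 → NEW=0, ERR=16018121/131072
(2,2): OLD=50186921/262144 → NEW=255, ERR=-16659799/262144
(2,3): OLD=395941885/4194304 → NEW=0, ERR=395941885/4194304
(3,0): OLD=282266939/2097152 → NEW=255, ERR=-252506821/2097152
(3,1): OLD=2158670149/33554432 → NEW=0, ERR=2158670149/33554432
(3,2): OLD=61001336859/536870912 → NEW=0, ERR=61001336859/536870912
(3,3): OLD=1823113935165/8589934592 → NEW=255, ERR=-367319385795/8589934592
(4,0): OLD=30835750463/536870912 → NEW=0, ERR=30835750463/536870912
(4,1): OLD=841863584333/4294967296 → NEW=255, ERR=-253353076147/4294967296
(4,2): OLD=19612961909085/137438953472 → NEW=255, ERR=-15433971226275/137438953472
(4,3): OLD=126682620665755/2199023255552 → NEW=0, ERR=126682620665755/2199023255552
(5,0): OLD=9200744335551/68719476736 → NEW=255, ERR=-8322722232129/68719476736
(5,1): OLD=53027062883753/2199023255552 → NEW=0, ERR=53027062883753/2199023255552
(5,2): OLD=16374995936987/274877906944 → NEW=0, ERR=16374995936987/274877906944
(5,3): OLD=6018175196083135/35184372088832 → NEW=255, ERR=-2953839686569025/35184372088832
Row 0: #...
Row 1: .#.#
Row 2: ..#.
Row 3: #..#
Row 4: .##.
Row 5: #..#

Answer: #...
.#.#
..#.
#..#
.##.
#..#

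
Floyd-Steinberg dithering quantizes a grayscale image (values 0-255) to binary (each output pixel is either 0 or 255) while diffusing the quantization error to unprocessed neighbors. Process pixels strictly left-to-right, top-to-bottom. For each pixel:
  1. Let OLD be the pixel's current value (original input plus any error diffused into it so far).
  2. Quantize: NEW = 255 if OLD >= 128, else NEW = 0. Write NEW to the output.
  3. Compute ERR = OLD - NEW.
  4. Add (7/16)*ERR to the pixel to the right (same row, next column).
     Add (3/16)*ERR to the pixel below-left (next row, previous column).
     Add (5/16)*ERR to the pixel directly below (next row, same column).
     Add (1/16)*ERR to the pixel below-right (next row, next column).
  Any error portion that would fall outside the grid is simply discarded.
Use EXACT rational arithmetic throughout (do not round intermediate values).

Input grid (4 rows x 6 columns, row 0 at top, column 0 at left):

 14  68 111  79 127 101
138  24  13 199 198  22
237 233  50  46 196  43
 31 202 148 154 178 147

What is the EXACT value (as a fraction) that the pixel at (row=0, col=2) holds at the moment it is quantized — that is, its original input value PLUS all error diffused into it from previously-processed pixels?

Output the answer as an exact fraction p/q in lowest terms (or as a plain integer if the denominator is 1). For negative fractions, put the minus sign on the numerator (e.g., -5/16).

(0,0): OLD=14 → NEW=0, ERR=14
(0,1): OLD=593/8 → NEW=0, ERR=593/8
(0,2): OLD=18359/128 → NEW=255, ERR=-14281/128
Target (0,2): original=111, with diffused error = 18359/128

Answer: 18359/128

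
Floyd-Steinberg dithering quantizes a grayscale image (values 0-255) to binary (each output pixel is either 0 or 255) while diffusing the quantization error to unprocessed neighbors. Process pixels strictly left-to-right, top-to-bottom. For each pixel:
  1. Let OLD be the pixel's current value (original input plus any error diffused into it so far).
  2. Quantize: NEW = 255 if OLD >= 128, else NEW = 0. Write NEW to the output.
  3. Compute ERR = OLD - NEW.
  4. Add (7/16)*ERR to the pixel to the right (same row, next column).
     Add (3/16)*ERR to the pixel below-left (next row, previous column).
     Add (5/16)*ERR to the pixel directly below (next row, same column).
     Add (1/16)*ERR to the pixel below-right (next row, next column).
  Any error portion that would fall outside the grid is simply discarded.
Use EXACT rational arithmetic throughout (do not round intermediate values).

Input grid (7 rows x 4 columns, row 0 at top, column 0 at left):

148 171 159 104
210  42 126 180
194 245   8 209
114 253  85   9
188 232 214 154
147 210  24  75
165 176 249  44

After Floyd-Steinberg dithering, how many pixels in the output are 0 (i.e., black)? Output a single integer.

Answer: 11

Derivation:
(0,0): OLD=148 → NEW=255, ERR=-107
(0,1): OLD=1987/16 → NEW=0, ERR=1987/16
(0,2): OLD=54613/256 → NEW=255, ERR=-10667/256
(0,3): OLD=351315/4096 → NEW=0, ERR=351315/4096
(1,0): OLD=51161/256 → NEW=255, ERR=-14119/256
(1,1): OLD=86383/2048 → NEW=0, ERR=86383/2048
(1,2): OLD=10176155/65536 → NEW=255, ERR=-6535525/65536
(1,3): OLD=168369453/1048576 → NEW=255, ERR=-99017427/1048576
(2,0): OLD=6051381/32768 → NEW=255, ERR=-2304459/32768
(2,1): OLD=215238935/1048576 → NEW=255, ERR=-52147945/1048576
(2,2): OLD=-125810509/2097152 → NEW=0, ERR=-125810509/2097152
(2,3): OLD=4932891655/33554432 → NEW=255, ERR=-3623488505/33554432
(3,0): OLD=1387445349/16777216 → NEW=0, ERR=1387445349/16777216
(3,1): OLD=69255116987/268435456 → NEW=255, ERR=804075707/268435456
(3,2): OLD=189868426309/4294967296 → NEW=0, ERR=189868426309/4294967296
(3,3): OLD=-629138290845/68719476736 → NEW=0, ERR=-629138290845/68719476736
(4,0): OLD=920861706689/4294967296 → NEW=255, ERR=-174354953791/4294967296
(4,1): OLD=7855775635523/34359738368 → NEW=255, ERR=-905957648317/34359738368
(4,2): OLD=236119983880803/1099511627776 → NEW=255, ERR=-44255481202077/1099511627776
(4,3): OLD=2397683536293029/17592186044416 → NEW=255, ERR=-2088323905033051/17592186044416
(5,0): OLD=71122033544945/549755813888 → NEW=255, ERR=-69065698996495/549755813888
(5,1): OLD=2405084747868983/17592186044416 → NEW=255, ERR=-2080922693457097/17592186044416
(5,2): OLD=-565009998135861/8796093022208 → NEW=0, ERR=-565009998135861/8796093022208
(5,3): OLD=2050776054998659/281474976710656 → NEW=0, ERR=2050776054998659/281474976710656
(6,0): OLD=29150091237447749/281474976710656 → NEW=0, ERR=29150091237447749/281474976710656
(6,1): OLD=740607759895525683/4503599627370496 → NEW=255, ERR=-407810145083950797/4503599627370496
(6,2): OLD=13206965345743515125/72057594037927936 → NEW=255, ERR=-5167721133928108555/72057594037927936
(6,3): OLD=12550929710873817267/1152921504606846976 → NEW=0, ERR=12550929710873817267/1152921504606846976
Output grid:
  Row 0: #.#.  (2 black, running=2)
  Row 1: #.##  (1 black, running=3)
  Row 2: ##.#  (1 black, running=4)
  Row 3: .#..  (3 black, running=7)
  Row 4: ####  (0 black, running=7)
  Row 5: ##..  (2 black, running=9)
  Row 6: .##.  (2 black, running=11)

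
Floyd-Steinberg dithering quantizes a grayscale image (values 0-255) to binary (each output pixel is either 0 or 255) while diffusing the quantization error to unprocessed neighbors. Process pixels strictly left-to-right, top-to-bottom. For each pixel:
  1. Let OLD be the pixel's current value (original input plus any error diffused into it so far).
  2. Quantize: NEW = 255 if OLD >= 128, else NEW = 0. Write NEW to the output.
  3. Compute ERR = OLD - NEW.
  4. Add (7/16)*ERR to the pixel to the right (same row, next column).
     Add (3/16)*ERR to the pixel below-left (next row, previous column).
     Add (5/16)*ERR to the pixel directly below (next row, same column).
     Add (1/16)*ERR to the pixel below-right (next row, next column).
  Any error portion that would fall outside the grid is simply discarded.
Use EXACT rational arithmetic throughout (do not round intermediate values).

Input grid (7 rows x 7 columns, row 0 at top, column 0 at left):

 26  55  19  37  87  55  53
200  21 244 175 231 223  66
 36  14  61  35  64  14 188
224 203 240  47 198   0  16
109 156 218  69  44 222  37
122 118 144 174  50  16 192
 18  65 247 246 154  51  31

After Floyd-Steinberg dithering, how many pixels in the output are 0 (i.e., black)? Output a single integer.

Answer: 29

Derivation:
(0,0): OLD=26 → NEW=0, ERR=26
(0,1): OLD=531/8 → NEW=0, ERR=531/8
(0,2): OLD=6149/128 → NEW=0, ERR=6149/128
(0,3): OLD=118819/2048 → NEW=0, ERR=118819/2048
(0,4): OLD=3682549/32768 → NEW=0, ERR=3682549/32768
(0,5): OLD=54613683/524288 → NEW=0, ERR=54613683/524288
(0,6): OLD=826892005/8388608 → NEW=0, ERR=826892005/8388608
(1,0): OLD=28233/128 → NEW=255, ERR=-4407/128
(1,1): OLD=38207/1024 → NEW=0, ERR=38207/1024
(1,2): OLD=9514603/32768 → NEW=255, ERR=1158763/32768
(1,3): OLD=30497263/131072 → NEW=255, ERR=-2926097/131072
(1,4): OLD=2344700365/8388608 → NEW=255, ERR=205605325/8388608
(1,5): OLD=19581146909/67108864 → NEW=255, ERR=2468386589/67108864
(1,6): OLD=128211898131/1073741824 → NEW=0, ERR=128211898131/1073741824
(2,0): OLD=528165/16384 → NEW=0, ERR=528165/16384
(2,1): OLD=23195559/524288 → NEW=0, ERR=23195559/524288
(2,2): OLD=751223861/8388608 → NEW=0, ERR=751223861/8388608
(2,3): OLD=4966647885/67108864 → NEW=0, ERR=4966647885/67108864
(2,4): OLD=58808611517/536870912 → NEW=0, ERR=58808611517/536870912
(2,5): OLD=1672262832927/17179869184 → NEW=0, ERR=1672262832927/17179869184
(2,6): OLD=74271745153225/274877906944 → NEW=255, ERR=4177878882505/274877906944
(3,0): OLD=2033141269/8388608 → NEW=255, ERR=-105953771/8388608
(3,1): OLD=15442129585/67108864 → NEW=255, ERR=-1670630735/67108864
(3,2): OLD=146960776131/536870912 → NEW=255, ERR=10058693571/536870912
(3,3): OLD=224326964469/2147483648 → NEW=0, ERR=224326964469/2147483648
(3,4): OLD=82685763785237/274877906944 → NEW=255, ERR=12591897514517/274877906944
(3,5): OLD=132283977489999/2199023255552 → NEW=0, ERR=132283977489999/2199023255552
(3,6): OLD=1870102593766161/35184372088832 → NEW=0, ERR=1870102593766161/35184372088832
(4,0): OLD=107787815771/1073741824 → NEW=0, ERR=107787815771/1073741824
(4,1): OLD=3347713923039/17179869184 → NEW=255, ERR=-1033152718881/17179869184
(4,2): OLD=59256871332081/274877906944 → NEW=255, ERR=-10836994938639/274877906944
(4,3): OLD=207050622803883/2199023255552 → NEW=0, ERR=207050622803883/2199023255552
(4,4): OLD=2063852688101361/17592186044416 → NEW=0, ERR=2063852688101361/17592186044416
(4,5): OLD=171673616155306897/562949953421312 → NEW=255, ERR=28121378032872337/562949953421312
(4,6): OLD=713588924394255687/9007199254740992 → NEW=0, ERR=713588924394255687/9007199254740992
(5,0): OLD=39058671752205/274877906944 → NEW=255, ERR=-31035194518515/274877906944
(5,1): OLD=107076802595823/2199023255552 → NEW=0, ERR=107076802595823/2199023255552
(5,2): OLD=2935757860905945/17592186044416 → NEW=255, ERR=-1550249580420135/17592186044416
(5,3): OLD=25952457092549853/140737488355328 → NEW=255, ERR=-9935602438058787/140737488355328
(5,4): OLD=639748618104032383/9007199254740992 → NEW=0, ERR=639748618104032383/9007199254740992
(5,5): OLD=6115626464031185743/72057594037927936 → NEW=0, ERR=6115626464031185743/72057594037927936
(5,6): OLD=296313407496710806209/1152921504606846976 → NEW=255, ERR=2318423821964827329/1152921504606846976
(6,0): OLD=-286858675354155/35184372088832 → NEW=0, ERR=-286858675354155/35184372088832
(6,1): OLD=29875878071681305/562949953421312 → NEW=0, ERR=29875878071681305/562949953421312
(6,2): OLD=2094053861763397803/9007199254740992 → NEW=255, ERR=-202781948195555157/9007199254740992
(6,3): OLD=15989493959124917301/72057594037927936 → NEW=255, ERR=-2385192520546706379/72057594037927936
(6,4): OLD=24962919966699530407/144115188075855872 → NEW=255, ERR=-11786452992643716953/144115188075855872
(6,5): OLD=858835791876844469499/18446744073709551616 → NEW=0, ERR=858835791876844469499/18446744073709551616
(6,6): OLD=16912509884247018624557/295147905179352825856 → NEW=0, ERR=16912509884247018624557/295147905179352825856
Output grid:
  Row 0: .......  (7 black, running=7)
  Row 1: #.####.  (2 black, running=9)
  Row 2: ......#  (6 black, running=15)
  Row 3: ###.#..  (3 black, running=18)
  Row 4: .##..#.  (4 black, running=22)
  Row 5: #.##..#  (3 black, running=25)
  Row 6: ..###..  (4 black, running=29)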